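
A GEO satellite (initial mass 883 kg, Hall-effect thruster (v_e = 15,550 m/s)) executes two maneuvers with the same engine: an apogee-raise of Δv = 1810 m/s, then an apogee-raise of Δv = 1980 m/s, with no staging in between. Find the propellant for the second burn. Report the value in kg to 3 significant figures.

propellant for the second burn ≈ 94.0 kg

After the first burn: m = 883 × exp(−1810/15550.0) = 883 × 0.89012 = 785.976 kg.
After the second burn: m = 785.976 × exp(−1980/15550.0) = 785.976 × 0.88044 = 692.005 kg.
Second-burn propellant = 785.976 − 692.005 = 93.971 kg.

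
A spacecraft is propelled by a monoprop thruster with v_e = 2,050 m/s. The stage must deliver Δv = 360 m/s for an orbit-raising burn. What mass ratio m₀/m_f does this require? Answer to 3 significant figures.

By the Tsiolkovsky rocket equation, m₀/m_f = exp(Δv / v_e) = exp(360 / 2050.0) = exp(0.1756) = 1.1920.

mass ratio ≈ 1.19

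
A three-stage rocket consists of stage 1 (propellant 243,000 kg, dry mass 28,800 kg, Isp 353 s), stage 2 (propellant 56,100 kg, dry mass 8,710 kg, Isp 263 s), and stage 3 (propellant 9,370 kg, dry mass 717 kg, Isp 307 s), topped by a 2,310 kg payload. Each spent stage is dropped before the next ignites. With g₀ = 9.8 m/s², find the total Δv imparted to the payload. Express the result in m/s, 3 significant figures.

Δv ≈ 11700 m/s

Ignition mass of stage 1 = 243,000+28,800 + 56,100+8,710 + 9,370+717 + 2,310 = 349,007 kg.
Stage 1: m₀ = 349,007 kg, m_f = 349,007 − 243,000 = 106,007 kg; Δv = 353×9.8×ln(3.292) = 3459.4×1.1916 ≈ 4122 m/s.
Stage 2: m₀ = 77,207 kg, m_f = 77,207 − 56,100 = 21,107 kg; Δv = 263×9.8×ln(3.658) = 2577.4×1.2969 ≈ 3343 m/s.
Stage 3: m₀ = 12,397 kg, m_f = 12,397 − 9,370 = 3,027 kg; Δv = 307×9.8×ln(4.095) = 3008.6×1.4099 ≈ 4242 m/s.
Total Δv = 4122 + 3343 + 4242 = 11707 m/s.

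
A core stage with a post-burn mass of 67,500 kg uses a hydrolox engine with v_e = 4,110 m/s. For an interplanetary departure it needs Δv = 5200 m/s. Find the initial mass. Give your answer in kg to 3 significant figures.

m₀/m_f = exp(Δv / v_e) = exp(5200 / 4110.0) = exp(1.2652) = 3.5438.
m₀ = m_f × 3.5438 = 67,500 × 3.5438 = 239,207 kg.

initial mass ≈ 239000 kg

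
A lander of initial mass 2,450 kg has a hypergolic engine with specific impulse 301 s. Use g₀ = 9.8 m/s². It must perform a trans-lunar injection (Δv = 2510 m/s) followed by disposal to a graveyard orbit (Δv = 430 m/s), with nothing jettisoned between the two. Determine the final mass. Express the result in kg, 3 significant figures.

v_e = Isp · g₀ = 301 × 9.8 = 2949.8 m/s.
After the first burn: m = 2450 × exp(−2510/2949.8) = 2450 × 0.42703 = 1,046.22 kg.
After the second burn: m = 1,046.22 × exp(−430/2949.8) = 1,046.22 × 0.86435 = 904.3 kg.

final mass ≈ 904 kg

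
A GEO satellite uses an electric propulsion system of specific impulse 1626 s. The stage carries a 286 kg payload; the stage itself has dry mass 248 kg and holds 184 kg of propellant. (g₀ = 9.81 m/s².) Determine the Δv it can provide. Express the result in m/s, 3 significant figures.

v_e = Isp · g₀ = 1626 × 9.81 = 15951.1 m/s.
m₀ = payload + dry + propellant = 286 + 248 + 184 = 718 kg.
m_f = payload + dry = 286 + 248 = 534 kg.
Rocket equation: Δv = v_e · ln(m₀/m_f) = 15951.1 × ln(1.345) = 15951.1 × 0.2961 ≈ 4722.7 m/s.

Δv ≈ 4720 m/s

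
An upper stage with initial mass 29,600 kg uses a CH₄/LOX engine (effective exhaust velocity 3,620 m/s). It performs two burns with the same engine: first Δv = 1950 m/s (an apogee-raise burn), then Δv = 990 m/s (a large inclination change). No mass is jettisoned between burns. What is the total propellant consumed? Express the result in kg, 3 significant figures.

After the first burn: m = 29600 × exp(−1950/3620.0) = 29600 × 0.58352 = 17,272.2 kg.
After the second burn: m = 17,272.2 × exp(−990/3620.0) = 17,272.2 × 0.76073 = 13,139.5 kg.
Total propellant = m₀ − m_final = 29600 − 13,139.5 = 16,460.5 kg.

total propellant consumed ≈ 16500 kg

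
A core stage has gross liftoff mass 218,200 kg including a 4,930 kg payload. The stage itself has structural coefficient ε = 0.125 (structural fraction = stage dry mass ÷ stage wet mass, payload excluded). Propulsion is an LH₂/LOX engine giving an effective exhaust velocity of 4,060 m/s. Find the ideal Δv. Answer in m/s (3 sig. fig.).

Stage wet mass = m₀ − payload = 218,200 − 4,930 = 213,270 kg.
Stage dry mass = ε × stage wet mass = 0.125 × 213,270 = 26,658.8 kg.
Burnout mass m_f = stage dry + payload = 26,658.8 + 4,930 = 31,588.8 kg.
Δv = v_e · ln(218,200/31,588.8) = 4060.0 × ln(6.908) = 4060.0 × 1.9326 ≈ 7846 m/s.

Δv ≈ 7850 m/s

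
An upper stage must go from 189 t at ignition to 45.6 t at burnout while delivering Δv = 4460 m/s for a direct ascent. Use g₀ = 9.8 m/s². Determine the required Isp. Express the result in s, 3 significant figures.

ln(m₀/m_f) = ln(189000/45600) = ln(4.145) = 1.4218.
Using Δv = v_e ln(m₀/m_f): v_e = Δv / ln(m₀/m_f) = 4460 / 1.4218 = 3136.8 m/s.
Isp = v_e / g₀ = 3136.8 / 9.8 = 320.1 s.

Isp ≈ 320 s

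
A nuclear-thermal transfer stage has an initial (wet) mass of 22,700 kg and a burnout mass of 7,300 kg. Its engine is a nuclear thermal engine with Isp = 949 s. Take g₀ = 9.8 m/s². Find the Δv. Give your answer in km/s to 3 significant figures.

Δv ≈ 10.6 km/s

v_e = Isp · g₀ = 949 × 9.8 = 9300.2 m/s.
From the ideal rocket equation, Δv = v_e · ln(m₀/m_f) = 9300.2 × ln(3.11) = 9300.2 × 1.1345 ≈ 10551.0 m/s.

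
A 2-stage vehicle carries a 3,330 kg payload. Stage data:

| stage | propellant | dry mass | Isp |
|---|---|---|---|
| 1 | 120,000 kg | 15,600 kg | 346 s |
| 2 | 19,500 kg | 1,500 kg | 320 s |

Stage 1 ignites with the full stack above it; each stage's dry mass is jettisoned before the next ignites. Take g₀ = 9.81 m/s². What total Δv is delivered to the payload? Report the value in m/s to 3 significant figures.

Ignition mass of stage 1 = 120,000+15,600 + 19,500+1,500 + 3,330 = 159,930 kg.
Stage 1: m₀ = 159,930 kg, m_f = 159,930 − 120,000 = 39,930 kg; Δv = 346×9.81×ln(4.005) = 3394.3×1.3876 ≈ 4710 m/s.
Stage 2: m₀ = 24,330 kg, m_f = 24,330 − 19,500 = 4,830 kg; Δv = 320×9.81×ln(5.037) = 3139.2×1.6169 ≈ 5076 m/s.
Total Δv = 4710 + 5076 = 9786 m/s.

Δv ≈ 9790 m/s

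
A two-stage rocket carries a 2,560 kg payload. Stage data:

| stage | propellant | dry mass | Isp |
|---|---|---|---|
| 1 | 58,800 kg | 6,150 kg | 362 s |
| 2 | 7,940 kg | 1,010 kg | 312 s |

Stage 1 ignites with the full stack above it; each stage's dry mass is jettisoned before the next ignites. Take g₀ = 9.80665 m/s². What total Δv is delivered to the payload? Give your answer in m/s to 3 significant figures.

Ignition mass of stage 1 = 58,800+6,150 + 7,940+1,010 + 2,560 = 76,460 kg.
Stage 1: m₀ = 76,460 kg, m_f = 76,460 − 58,800 = 17,660 kg; Δv = 362×9.80665×ln(4.33) = 3550.0×1.4655 ≈ 5202 m/s.
Stage 2: m₀ = 11,510 kg, m_f = 11,510 − 7,940 = 3,570 kg; Δv = 312×9.80665×ln(3.224) = 3059.7×1.1707 ≈ 3582 m/s.
Total Δv = 5202 + 3582 = 8784 m/s.

Δv ≈ 8780 m/s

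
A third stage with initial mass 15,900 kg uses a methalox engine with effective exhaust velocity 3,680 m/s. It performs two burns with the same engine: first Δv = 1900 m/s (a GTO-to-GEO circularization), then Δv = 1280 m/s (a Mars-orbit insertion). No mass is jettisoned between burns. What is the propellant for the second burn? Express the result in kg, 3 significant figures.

propellant for the second burn ≈ 2790 kg

After the first burn: m = 15900 × exp(−1900/3680.0) = 15900 × 0.59672 = 9,487.85 kg.
After the second burn: m = 9,487.85 × exp(−1280/3680.0) = 9,487.85 × 0.70622 = 6,700.51 kg.
Second-burn propellant = 9,487.85 − 6,700.51 = 2,787.34 kg.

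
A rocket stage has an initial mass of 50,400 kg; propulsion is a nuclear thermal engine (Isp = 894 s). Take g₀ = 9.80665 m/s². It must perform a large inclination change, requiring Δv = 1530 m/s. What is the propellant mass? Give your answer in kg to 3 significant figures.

v_e = Isp · g₀ = 894 × 9.80665 = 8767.1 m/s.
Rocket equation: m₀/m_f = exp(Δv / v_e) = exp(1530 / 8767.1) = exp(0.1745) = 1.1907.
m_f = 50,400 / 1.1907 = 42,328 kg, so propellant = m₀ − m_f = 50,400 − 42,328 = 8,072 kg.

propellant mass ≈ 8070 kg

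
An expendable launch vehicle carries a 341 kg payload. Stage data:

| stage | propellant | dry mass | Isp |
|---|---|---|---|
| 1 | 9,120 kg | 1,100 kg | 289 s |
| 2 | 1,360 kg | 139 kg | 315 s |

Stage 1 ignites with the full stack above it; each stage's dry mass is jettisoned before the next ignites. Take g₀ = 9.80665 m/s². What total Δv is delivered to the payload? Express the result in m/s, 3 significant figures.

Ignition mass of stage 1 = 9,120+1,100 + 1,360+139 + 341 = 12,060 kg.
Stage 1: m₀ = 12,060 kg, m_f = 12,060 − 9,120 = 2,940 kg; Δv = 289×9.80665×ln(4.102) = 2834.1×1.4115 ≈ 4000 m/s.
Stage 2: m₀ = 1,840 kg, m_f = 1,840 − 1,360 = 480 kg; Δv = 315×9.80665×ln(3.833) = 3089.1×1.3437 ≈ 4151 m/s.
Total Δv = 4000 + 4151 = 8151 m/s.

Δv ≈ 8150 m/s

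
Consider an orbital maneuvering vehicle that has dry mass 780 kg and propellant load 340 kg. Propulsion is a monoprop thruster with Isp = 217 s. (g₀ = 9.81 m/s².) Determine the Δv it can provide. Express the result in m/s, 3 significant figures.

Δv ≈ 770 m/s

v_e = Isp · g₀ = 217 × 9.81 = 2128.8 m/s.
m₀ = m_dry + m_prop = 780 + 340 = 1,120 kg.
From the ideal rocket equation, Δv = v_e · ln(m₀/m_f) = 2128.8 × ln(1.436) = 2128.8 × 0.3618 ≈ 770.2 m/s.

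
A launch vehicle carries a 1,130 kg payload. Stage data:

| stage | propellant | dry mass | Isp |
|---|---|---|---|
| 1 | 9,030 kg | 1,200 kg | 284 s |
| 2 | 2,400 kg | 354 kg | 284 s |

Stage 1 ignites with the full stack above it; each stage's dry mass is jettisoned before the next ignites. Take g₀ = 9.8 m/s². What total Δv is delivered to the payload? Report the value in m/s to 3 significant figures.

Ignition mass of stage 1 = 9,030+1,200 + 2,400+354 + 1,130 = 14,114 kg.
Stage 1: m₀ = 14,114 kg, m_f = 14,114 − 9,030 = 5,084 kg; Δv = 284×9.8×ln(2.776) = 2783.2×1.0211 ≈ 2842 m/s.
Stage 2: m₀ = 3,884 kg, m_f = 3,884 − 2,400 = 1,484 kg; Δv = 284×9.8×ln(2.617) = 2783.2×0.9621 ≈ 2678 m/s.
Total Δv = 2842 + 2678 = 5520 m/s.

Δv ≈ 5520 m/s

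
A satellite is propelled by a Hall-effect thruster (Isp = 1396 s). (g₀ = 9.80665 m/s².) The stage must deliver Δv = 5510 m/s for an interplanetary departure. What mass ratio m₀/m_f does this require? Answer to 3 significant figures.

v_e = Isp · g₀ = 1396 × 9.80665 = 13690.1 m/s.
m₀/m_f = exp(Δv / v_e) = exp(5510 / 13690.1) = exp(0.4025) = 1.4955.

mass ratio ≈ 1.50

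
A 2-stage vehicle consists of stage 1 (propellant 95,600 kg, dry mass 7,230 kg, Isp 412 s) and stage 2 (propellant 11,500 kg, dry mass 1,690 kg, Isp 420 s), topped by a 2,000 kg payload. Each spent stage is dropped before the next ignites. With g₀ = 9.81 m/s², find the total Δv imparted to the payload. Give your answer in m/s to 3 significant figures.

Ignition mass of stage 1 = 95,600+7,230 + 11,500+1,690 + 2,000 = 118,020 kg.
Stage 1: m₀ = 118,020 kg, m_f = 118,020 − 95,600 = 22,420 kg; Δv = 412×9.81×ln(5.264) = 4041.7×1.6609 ≈ 6713 m/s.
Stage 2: m₀ = 15,190 kg, m_f = 15,190 − 11,500 = 3,690 kg; Δv = 420×9.81×ln(4.117) = 4120.2×1.4150 ≈ 5830 m/s.
Total Δv = 6713 + 5830 = 12543 m/s.

Δv ≈ 12500 m/s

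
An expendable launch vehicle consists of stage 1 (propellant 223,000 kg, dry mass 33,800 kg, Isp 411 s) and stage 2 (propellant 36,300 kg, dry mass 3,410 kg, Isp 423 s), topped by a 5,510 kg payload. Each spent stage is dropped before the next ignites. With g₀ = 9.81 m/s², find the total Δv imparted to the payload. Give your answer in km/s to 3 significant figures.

Δv ≈ 12.1 km/s

Ignition mass of stage 1 = 223,000+33,800 + 36,300+3,410 + 5,510 = 302,020 kg.
Stage 1: m₀ = 302,020 kg, m_f = 302,020 − 223,000 = 79,020 kg; Δv = 411×9.81×ln(3.822) = 4031.9×1.3408 ≈ 5406 m/s.
Stage 2: m₀ = 45,220 kg, m_f = 45,220 − 36,300 = 8,920 kg; Δv = 423×9.81×ln(5.07) = 4149.6×1.6232 ≈ 6736 m/s.
Total Δv = 5406 + 6736 = 12142 m/s.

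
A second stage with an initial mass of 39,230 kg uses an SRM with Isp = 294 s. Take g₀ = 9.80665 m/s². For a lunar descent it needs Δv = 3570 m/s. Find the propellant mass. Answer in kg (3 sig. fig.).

v_e = Isp · g₀ = 294 × 9.80665 = 2883.2 m/s.
m₀/m_f = exp(Δv / v_e) = exp(3570 / 2883.2) = exp(1.2382) = 3.4495.
m_f = 39,230 / 3.4495 = 11,372.7 kg, so propellant = m₀ − m_f = 39,230 − 11,372.7 = 27,857.3 kg.

propellant mass ≈ 27900 kg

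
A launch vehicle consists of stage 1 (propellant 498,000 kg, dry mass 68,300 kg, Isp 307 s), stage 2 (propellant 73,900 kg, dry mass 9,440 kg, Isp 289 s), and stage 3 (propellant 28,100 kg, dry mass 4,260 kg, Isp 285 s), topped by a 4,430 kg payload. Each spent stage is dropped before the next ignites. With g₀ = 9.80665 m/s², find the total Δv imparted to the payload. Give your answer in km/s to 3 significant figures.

Δv ≈ 10.6 km/s

Ignition mass of stage 1 = 498,000+68,300 + 73,900+9,440 + 28,100+4,260 + 4,430 = 686,430 kg.
Stage 1: m₀ = 686,430 kg, m_f = 686,430 − 498,000 = 188,430 kg; Δv = 307×9.80665×ln(3.643) = 3010.6×1.2928 ≈ 3892 m/s.
Stage 2: m₀ = 120,130 kg, m_f = 120,130 − 73,900 = 46,230 kg; Δv = 289×9.80665×ln(2.599) = 2834.1×0.9549 ≈ 2706 m/s.
Stage 3: m₀ = 36,790 kg, m_f = 36,790 − 28,100 = 8,690 kg; Δv = 285×9.80665×ln(4.234) = 2794.9×1.4431 ≈ 4033 m/s.
Total Δv = 3892 + 2706 + 4033 = 10631 m/s.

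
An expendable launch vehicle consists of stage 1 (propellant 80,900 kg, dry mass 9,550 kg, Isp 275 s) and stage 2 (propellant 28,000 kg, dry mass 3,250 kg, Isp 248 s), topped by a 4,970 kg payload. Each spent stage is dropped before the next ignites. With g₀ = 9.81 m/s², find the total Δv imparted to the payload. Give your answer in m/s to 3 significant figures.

Δv ≈ 6350 m/s

Ignition mass of stage 1 = 80,900+9,550 + 28,000+3,250 + 4,970 = 126,670 kg.
Stage 1: m₀ = 126,670 kg, m_f = 126,670 − 80,900 = 45,770 kg; Δv = 275×9.81×ln(2.768) = 2697.8×1.0180 ≈ 2746 m/s.
Stage 2: m₀ = 36,220 kg, m_f = 36,220 − 28,000 = 8,220 kg; Δv = 248×9.81×ln(4.406) = 2432.9×1.4830 ≈ 3608 m/s.
Total Δv = 2746 + 3608 = 6354 m/s.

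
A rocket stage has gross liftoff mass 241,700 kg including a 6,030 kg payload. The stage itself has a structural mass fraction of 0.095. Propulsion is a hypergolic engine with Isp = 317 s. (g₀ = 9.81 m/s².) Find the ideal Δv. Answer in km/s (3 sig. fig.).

Stage wet mass = m₀ − payload = 241,700 − 6,030 = 235,670 kg.
Stage dry mass = ε × stage wet mass = 0.095 × 235,670 = 22,388.7 kg.
Burnout mass m_f = stage dry + payload = 22,388.7 + 6,030 = 28,418.7 kg.
v_e = Isp · g₀ = 317 × 9.81 = 3109.8 m/s.
Δv = v_e · ln(241,700/28,418.7) = 3109.8 × ln(8.505) = 3109.8 × 2.1406 ≈ 6657 m/s.

Δv ≈ 6.66 km/s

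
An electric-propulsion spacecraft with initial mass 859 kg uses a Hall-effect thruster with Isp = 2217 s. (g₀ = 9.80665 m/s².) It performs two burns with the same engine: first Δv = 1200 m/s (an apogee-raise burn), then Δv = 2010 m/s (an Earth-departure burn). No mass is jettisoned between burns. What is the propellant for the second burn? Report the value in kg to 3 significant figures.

propellant for the second burn ≈ 71.8 kg

v_e = Isp · g₀ = 2217 × 9.80665 = 21741.3 m/s.
After the first burn: m = 859 × exp(−1200/21741.3) = 859 × 0.94630 = 812.872 kg.
After the second burn: m = 812.872 × exp(−2010/21741.3) = 812.872 × 0.91169 = 741.087 kg.
Second-burn propellant = 812.872 − 741.087 = 71.785 kg.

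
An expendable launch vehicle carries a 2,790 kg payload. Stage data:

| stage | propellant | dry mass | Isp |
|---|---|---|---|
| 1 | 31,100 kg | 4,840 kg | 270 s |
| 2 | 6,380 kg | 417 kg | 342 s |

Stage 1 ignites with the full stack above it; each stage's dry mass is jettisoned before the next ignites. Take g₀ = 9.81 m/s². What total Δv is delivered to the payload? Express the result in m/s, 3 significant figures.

Δv ≈ 6720 m/s

Ignition mass of stage 1 = 31,100+4,840 + 6,380+417 + 2,790 = 45,527 kg.
Stage 1: m₀ = 45,527 kg, m_f = 45,527 − 31,100 = 14,427 kg; Δv = 270×9.81×ln(3.156) = 2648.7×1.1492 ≈ 3044 m/s.
Stage 2: m₀ = 9,587 kg, m_f = 9,587 − 6,380 = 3,207 kg; Δv = 342×9.81×ln(2.989) = 3355.0×1.0951 ≈ 3674 m/s.
Total Δv = 3044 + 3674 = 6718 m/s.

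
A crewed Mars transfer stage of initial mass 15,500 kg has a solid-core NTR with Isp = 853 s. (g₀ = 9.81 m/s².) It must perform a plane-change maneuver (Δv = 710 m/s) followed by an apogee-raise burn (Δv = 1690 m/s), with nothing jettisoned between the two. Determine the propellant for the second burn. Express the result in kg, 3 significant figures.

propellant for the second burn ≈ 2600 kg

v_e = Isp · g₀ = 853 × 9.81 = 8367.9 m/s.
After the first burn: m = 15500 × exp(−710/8367.9) = 15500 × 0.91865 = 14,239.1 kg.
After the second burn: m = 14,239.1 × exp(−1690/8367.9) = 14,239.1 × 0.81713 = 11,635.2 kg.
Second-burn propellant = 14,239.1 − 11,635.2 = 2,603.9 kg.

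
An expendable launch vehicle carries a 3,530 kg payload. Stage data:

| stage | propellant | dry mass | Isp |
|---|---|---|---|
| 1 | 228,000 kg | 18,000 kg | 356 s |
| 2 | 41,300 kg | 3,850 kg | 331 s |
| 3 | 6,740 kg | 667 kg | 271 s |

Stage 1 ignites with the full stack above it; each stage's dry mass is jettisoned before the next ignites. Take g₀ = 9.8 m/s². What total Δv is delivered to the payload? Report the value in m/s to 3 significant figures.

Ignition mass of stage 1 = 228,000+18,000 + 41,300+3,850 + 6,740+667 + 3,530 = 302,087 kg.
Stage 1: m₀ = 302,087 kg, m_f = 302,087 − 228,000 = 74,087 kg; Δv = 356×9.8×ln(4.077) = 3488.8×1.4055 ≈ 4903 m/s.
Stage 2: m₀ = 56,087 kg, m_f = 56,087 − 41,300 = 14,787 kg; Δv = 331×9.8×ln(3.793) = 3243.8×1.3332 ≈ 4324 m/s.
Stage 3: m₀ = 10,937 kg, m_f = 10,937 − 6,740 = 4,197 kg; Δv = 271×9.8×ln(2.606) = 2655.8×0.9578 ≈ 2544 m/s.
Total Δv = 4903 + 4324 + 2544 = 11771 m/s.

Δv ≈ 11800 m/s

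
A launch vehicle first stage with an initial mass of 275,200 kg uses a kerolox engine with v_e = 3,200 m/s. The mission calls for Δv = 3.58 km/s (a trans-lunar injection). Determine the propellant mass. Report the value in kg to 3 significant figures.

m₀/m_f = exp(Δv / v_e) = exp(3580 / 3200.0) = exp(1.1187) = 3.0610.
m_f = 275,200 / 3.0610 = 89,905.3 kg, so propellant = m₀ − m_f = 275,200 − 89,905.3 = 185,294.7 kg.

propellant mass ≈ 185000 kg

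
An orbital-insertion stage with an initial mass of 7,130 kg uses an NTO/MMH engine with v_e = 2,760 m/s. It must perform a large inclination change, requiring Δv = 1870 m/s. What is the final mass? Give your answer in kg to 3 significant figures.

By the Tsiolkovsky rocket equation, m₀/m_f = exp(Δv / v_e) = exp(1870 / 2760.0) = exp(0.6775) = 1.9690.
m_f = m₀ / 1.9690 = 7,130 / 1.9690 = 3,621.13 kg.

final mass ≈ 3620 kg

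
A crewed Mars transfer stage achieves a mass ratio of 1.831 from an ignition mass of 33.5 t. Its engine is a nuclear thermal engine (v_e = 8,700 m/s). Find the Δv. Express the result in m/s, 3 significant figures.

From the ideal rocket equation, Δv = v_e · ln(1.831) = 8700.0 × 0.6049 ≈ 5262.3 m/s.

Δv ≈ 5260 m/s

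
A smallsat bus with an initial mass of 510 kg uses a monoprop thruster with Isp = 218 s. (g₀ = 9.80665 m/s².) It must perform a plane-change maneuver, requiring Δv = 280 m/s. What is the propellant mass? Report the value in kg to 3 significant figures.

propellant mass ≈ 62.6 kg

v_e = Isp · g₀ = 218 × 9.80665 = 2137.8 m/s.
m₀/m_f = exp(Δv / v_e) = exp(280 / 2137.8) = exp(0.1310) = 1.1399.
m_f = 510 / 1.1399 = 447.408 kg, so propellant = m₀ − m_f = 510 − 447.408 = 62.592 kg.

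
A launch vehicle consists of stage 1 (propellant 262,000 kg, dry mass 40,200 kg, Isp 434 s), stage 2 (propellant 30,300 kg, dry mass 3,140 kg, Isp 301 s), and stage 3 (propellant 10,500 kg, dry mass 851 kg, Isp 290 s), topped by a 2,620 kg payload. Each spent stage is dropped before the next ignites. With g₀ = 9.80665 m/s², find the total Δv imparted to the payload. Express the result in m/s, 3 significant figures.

Ignition mass of stage 1 = 262,000+40,200 + 30,300+3,140 + 10,500+851 + 2,620 = 349,611 kg.
Stage 1: m₀ = 349,611 kg, m_f = 349,611 − 262,000 = 87,611 kg; Δv = 434×9.80665×ln(3.99) = 4256.1×1.3839 ≈ 5890 m/s.
Stage 2: m₀ = 47,411 kg, m_f = 47,411 − 30,300 = 17,111 kg; Δv = 301×9.80665×ln(2.771) = 2951.8×1.0191 ≈ 3008 m/s.
Stage 3: m₀ = 13,971 kg, m_f = 13,971 − 10,500 = 3,471 kg; Δv = 290×9.80665×ln(4.025) = 2843.9×1.3925 ≈ 3960 m/s.
Total Δv = 5890 + 3008 + 3960 = 12858 m/s.

Δv ≈ 12900 m/s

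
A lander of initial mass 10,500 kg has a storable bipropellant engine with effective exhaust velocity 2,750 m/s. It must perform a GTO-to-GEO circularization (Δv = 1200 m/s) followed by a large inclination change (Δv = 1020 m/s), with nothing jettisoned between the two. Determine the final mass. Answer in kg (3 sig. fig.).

After the first burn: m = 10500 × exp(−1200/2750.0) = 10500 × 0.64638 = 6,786.99 kg.
After the second burn: m = 6,786.99 × exp(−1020/2750.0) = 6,786.99 × 0.69011 = 4,683.77 kg.

final mass ≈ 4680 kg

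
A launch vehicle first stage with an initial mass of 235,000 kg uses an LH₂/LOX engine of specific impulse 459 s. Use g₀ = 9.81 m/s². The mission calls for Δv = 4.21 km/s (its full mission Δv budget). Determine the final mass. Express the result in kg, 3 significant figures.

v_e = Isp · g₀ = 459 × 9.81 = 4502.8 m/s.
m₀/m_f = exp(Δv / v_e) = exp(4210 / 4502.8) = exp(0.9350) = 2.5472.
m_f = m₀ / 2.5472 = 235,000 / 2.5472 = 92,258.2 kg.

final mass ≈ 92300 kg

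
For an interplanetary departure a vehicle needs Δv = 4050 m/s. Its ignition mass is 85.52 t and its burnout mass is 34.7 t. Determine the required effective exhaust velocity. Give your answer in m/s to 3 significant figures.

ln(m₀/m_f) = ln(85520/34700) = ln(2.465) = 0.9020.
Rocket equation: v_e = Δv / ln(m₀/m_f) = 4050 / 0.9020 = 4490.0 m/s.

v_e ≈ 4490 m/s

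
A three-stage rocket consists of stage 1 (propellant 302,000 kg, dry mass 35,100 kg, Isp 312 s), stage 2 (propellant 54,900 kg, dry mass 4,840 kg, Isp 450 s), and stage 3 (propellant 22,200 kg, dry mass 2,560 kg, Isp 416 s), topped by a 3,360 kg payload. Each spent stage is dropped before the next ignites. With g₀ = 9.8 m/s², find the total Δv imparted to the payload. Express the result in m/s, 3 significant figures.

Ignition mass of stage 1 = 302,000+35,100 + 54,900+4,840 + 22,200+2,560 + 3,360 = 424,960 kg.
Stage 1: m₀ = 424,960 kg, m_f = 424,960 − 302,000 = 122,960 kg; Δv = 312×9.8×ln(3.456) = 3057.6×1.2401 ≈ 3792 m/s.
Stage 2: m₀ = 87,860 kg, m_f = 87,860 − 54,900 = 32,960 kg; Δv = 450×9.8×ln(2.666) = 4410.0×0.9804 ≈ 4324 m/s.
Stage 3: m₀ = 28,120 kg, m_f = 28,120 − 22,200 = 5,920 kg; Δv = 416×9.8×ln(4.75) = 4076.8×1.5581 ≈ 6352 m/s.
Total Δv = 3792 + 4324 + 6352 = 14468 m/s.

Δv ≈ 14500 m/s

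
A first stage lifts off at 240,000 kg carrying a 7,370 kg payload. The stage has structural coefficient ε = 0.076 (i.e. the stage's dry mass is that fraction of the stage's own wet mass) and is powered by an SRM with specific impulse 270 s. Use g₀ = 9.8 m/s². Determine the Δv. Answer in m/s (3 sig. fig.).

Δv ≈ 5980 m/s

Stage wet mass = m₀ − payload = 240,000 − 7,370 = 232,630 kg.
Stage dry mass = ε × stage wet mass = 0.076 × 232,630 = 17,679.9 kg.
Burnout mass m_f = stage dry + payload = 17,679.9 + 7,370 = 25,049.9 kg.
v_e = Isp · g₀ = 270 × 9.8 = 2646.0 m/s.
Using Δv = v_e ln(m₀/m_f): Δv = v_e · ln(240,000/25,049.9) = 2646.0 × ln(9.581) = 2646.0 × 2.2598 ≈ 5979 m/s.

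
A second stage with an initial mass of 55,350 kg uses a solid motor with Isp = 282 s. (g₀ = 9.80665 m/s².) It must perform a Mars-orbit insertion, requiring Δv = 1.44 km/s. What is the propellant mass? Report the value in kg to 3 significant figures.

v_e = Isp · g₀ = 282 × 9.80665 = 2765.5 m/s.
From the ideal rocket equation, m₀/m_f = exp(Δv / v_e) = exp(1440 / 2765.5) = exp(0.5207) = 1.6832.
m_f = 55,350 / 1.6832 = 32,883.8 kg, so propellant = m₀ − m_f = 55,350 − 32,883.8 = 22,466.2 kg.

propellant mass ≈ 22500 kg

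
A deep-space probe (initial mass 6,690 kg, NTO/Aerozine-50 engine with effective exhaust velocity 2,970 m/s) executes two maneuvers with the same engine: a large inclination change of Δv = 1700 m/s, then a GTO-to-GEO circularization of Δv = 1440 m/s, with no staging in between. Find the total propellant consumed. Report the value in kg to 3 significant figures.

total propellant consumed ≈ 4370 kg

After the first burn: m = 6690 × exp(−1700/2970.0) = 6690 × 0.56418 = 3,774.36 kg.
After the second burn: m = 3,774.36 × exp(−1440/2970.0) = 3,774.36 × 0.61579 = 2,324.21 kg.
Total propellant = m₀ − m_final = 6690 − 2,324.21 = 4,365.79 kg.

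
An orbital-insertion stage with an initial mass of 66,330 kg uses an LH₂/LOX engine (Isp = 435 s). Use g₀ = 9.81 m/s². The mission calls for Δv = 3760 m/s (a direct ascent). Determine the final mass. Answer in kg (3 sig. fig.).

v_e = Isp · g₀ = 435 × 9.81 = 4267.4 m/s.
Using Δv = v_e ln(m₀/m_f): m₀/m_f = exp(Δv / v_e) = exp(3760 / 4267.4) = exp(0.8811) = 2.4136.
m_f = m₀ / 2.4136 = 66,330 / 2.4136 = 27,481.8 kg.

final mass ≈ 27500 kg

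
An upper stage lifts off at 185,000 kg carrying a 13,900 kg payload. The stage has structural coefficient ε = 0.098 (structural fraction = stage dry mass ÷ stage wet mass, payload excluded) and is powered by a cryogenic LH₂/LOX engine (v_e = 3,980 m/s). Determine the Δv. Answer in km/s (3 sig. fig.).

Δv ≈ 7.15 km/s

Stage wet mass = m₀ − payload = 185,000 − 13,900 = 171,100 kg.
Stage dry mass = ε × stage wet mass = 0.098 × 171,100 = 16,767.8 kg.
Burnout mass m_f = stage dry + payload = 16,767.8 + 13,900 = 30,667.8 kg.
From the ideal rocket equation, Δv = v_e · ln(185,000/30,667.8) = 3980.0 × ln(6.032) = 3980.0 × 1.7971 ≈ 7153 m/s.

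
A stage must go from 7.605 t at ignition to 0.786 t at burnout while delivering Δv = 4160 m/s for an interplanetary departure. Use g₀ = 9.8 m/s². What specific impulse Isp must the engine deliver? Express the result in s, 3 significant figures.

Isp ≈ 187 s

ln(m₀/m_f) = ln(7605/786) = ln(9.676) = 2.2696.
By the Tsiolkovsky rocket equation, v_e = Δv / ln(m₀/m_f) = 4160 / 2.2696 = 1832.9 m/s.
Isp = v_e / g₀ = 1832.9 / 9.8 = 187.0 s.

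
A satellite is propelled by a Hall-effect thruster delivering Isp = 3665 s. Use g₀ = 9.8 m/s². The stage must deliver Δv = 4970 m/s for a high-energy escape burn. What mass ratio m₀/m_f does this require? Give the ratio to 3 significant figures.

mass ratio ≈ 1.15

v_e = Isp · g₀ = 3665 × 9.8 = 35917.0 m/s.
m₀/m_f = exp(Δv / v_e) = exp(4970 / 35917.0) = exp(0.1384) = 1.1484.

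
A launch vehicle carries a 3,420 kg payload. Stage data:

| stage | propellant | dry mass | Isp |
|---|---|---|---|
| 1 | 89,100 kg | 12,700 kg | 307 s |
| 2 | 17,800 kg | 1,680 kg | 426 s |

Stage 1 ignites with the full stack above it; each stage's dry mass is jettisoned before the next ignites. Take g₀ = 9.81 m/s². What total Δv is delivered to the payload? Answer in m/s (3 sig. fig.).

Ignition mass of stage 1 = 89,100+12,700 + 17,800+1,680 + 3,420 = 124,700 kg.
Stage 1: m₀ = 124,700 kg, m_f = 124,700 − 89,100 = 35,600 kg; Δv = 307×9.81×ln(3.503) = 3011.7×1.2536 ≈ 3775 m/s.
Stage 2: m₀ = 22,900 kg, m_f = 22,900 − 17,800 = 5,100 kg; Δv = 426×9.81×ln(4.49) = 4179.1×1.5019 ≈ 6277 m/s.
Total Δv = 3775 + 6277 = 10052 m/s.

Δv ≈ 10100 m/s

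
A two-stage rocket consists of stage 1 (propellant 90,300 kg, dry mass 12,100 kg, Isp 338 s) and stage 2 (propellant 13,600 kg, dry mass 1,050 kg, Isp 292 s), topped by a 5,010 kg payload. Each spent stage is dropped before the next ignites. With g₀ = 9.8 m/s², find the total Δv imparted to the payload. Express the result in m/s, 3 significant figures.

Ignition mass of stage 1 = 90,300+12,100 + 13,600+1,050 + 5,010 = 122,060 kg.
Stage 1: m₀ = 122,060 kg, m_f = 122,060 − 90,300 = 31,760 kg; Δv = 338×9.8×ln(3.843) = 3312.4×1.3463 ≈ 4460 m/s.
Stage 2: m₀ = 19,660 kg, m_f = 19,660 − 13,600 = 6,060 kg; Δv = 292×9.8×ln(3.244) = 2861.6×1.1769 ≈ 3368 m/s.
Total Δv = 4460 + 3368 = 7828 m/s.

Δv ≈ 7830 m/s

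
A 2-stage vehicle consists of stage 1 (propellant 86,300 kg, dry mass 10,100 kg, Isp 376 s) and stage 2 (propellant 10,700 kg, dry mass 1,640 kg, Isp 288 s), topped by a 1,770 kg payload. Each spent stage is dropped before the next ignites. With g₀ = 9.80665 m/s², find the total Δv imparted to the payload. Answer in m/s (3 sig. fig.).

Ignition mass of stage 1 = 86,300+10,100 + 10,700+1,640 + 1,770 = 110,510 kg.
Stage 1: m₀ = 110,510 kg, m_f = 110,510 − 86,300 = 24,210 kg; Δv = 376×9.80665×ln(4.565) = 3687.3×1.5183 ≈ 5599 m/s.
Stage 2: m₀ = 14,110 kg, m_f = 14,110 − 10,700 = 3,410 kg; Δv = 288×9.80665×ln(4.138) = 2824.3×1.4202 ≈ 4011 m/s.
Total Δv = 5599 + 4011 = 9610 m/s.

Δv ≈ 9610 m/s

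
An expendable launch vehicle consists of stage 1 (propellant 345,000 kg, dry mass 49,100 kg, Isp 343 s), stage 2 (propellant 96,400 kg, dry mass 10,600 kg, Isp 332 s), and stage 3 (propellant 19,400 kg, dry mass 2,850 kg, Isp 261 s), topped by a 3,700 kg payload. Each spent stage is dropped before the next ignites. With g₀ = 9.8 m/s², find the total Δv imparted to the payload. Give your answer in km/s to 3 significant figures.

Ignition mass of stage 1 = 345,000+49,100 + 96,400+10,600 + 19,400+2,850 + 3,700 = 527,050 kg.
Stage 1: m₀ = 527,050 kg, m_f = 527,050 − 345,000 = 182,050 kg; Δv = 343×9.8×ln(2.895) = 3361.4×1.0630 ≈ 3573 m/s.
Stage 2: m₀ = 132,950 kg, m_f = 132,950 − 96,400 = 36,550 kg; Δv = 332×9.8×ln(3.637) = 3253.6×1.2913 ≈ 4201 m/s.
Stage 3: m₀ = 25,950 kg, m_f = 25,950 − 19,400 = 6,550 kg; Δv = 261×9.8×ln(3.962) = 2557.8×1.3767 ≈ 3521 m/s.
Total Δv = 3573 + 4201 + 3521 = 11295 m/s.

Δv ≈ 11.3 km/s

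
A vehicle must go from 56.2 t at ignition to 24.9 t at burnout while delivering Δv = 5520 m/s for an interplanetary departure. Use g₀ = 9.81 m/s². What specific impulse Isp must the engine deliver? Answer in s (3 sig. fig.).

Isp ≈ 691 s

ln(m₀/m_f) = ln(56200/24900) = ln(2.257) = 0.8140.
v_e = Δv / ln(m₀/m_f) = 5520 / 0.8140 = 6780.9 m/s.
Isp = v_e / g₀ = 6780.9 / 9.81 = 691.2 s.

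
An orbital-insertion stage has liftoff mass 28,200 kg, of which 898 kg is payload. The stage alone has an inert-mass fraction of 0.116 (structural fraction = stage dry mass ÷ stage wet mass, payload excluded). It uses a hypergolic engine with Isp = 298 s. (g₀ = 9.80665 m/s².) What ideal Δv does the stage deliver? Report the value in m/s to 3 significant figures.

Stage wet mass = m₀ − payload = 28,200 − 898 = 27,302 kg.
Stage dry mass = ε × stage wet mass = 0.116 × 27,302 = 3,167.03 kg.
Burnout mass m_f = stage dry + payload = 3,167.03 + 898 = 4,065.03 kg.
v_e = Isp · g₀ = 298 × 9.80665 = 2922.4 m/s.
From the ideal rocket equation, Δv = v_e · ln(28,200/4,065.03) = 2922.4 × ln(6.937) = 2922.4 × 1.9369 ≈ 5660 m/s.

Δv ≈ 5660 m/s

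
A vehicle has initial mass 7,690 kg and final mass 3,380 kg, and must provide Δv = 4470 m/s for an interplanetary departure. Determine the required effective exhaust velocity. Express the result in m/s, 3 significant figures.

ln(m₀/m_f) = ln(7690/3380) = ln(2.275) = 0.8220.
By the Tsiolkovsky rocket equation, v_e = Δv / ln(m₀/m_f) = 4470 / 0.8220 = 5437.7 m/s.

v_e ≈ 5440 m/s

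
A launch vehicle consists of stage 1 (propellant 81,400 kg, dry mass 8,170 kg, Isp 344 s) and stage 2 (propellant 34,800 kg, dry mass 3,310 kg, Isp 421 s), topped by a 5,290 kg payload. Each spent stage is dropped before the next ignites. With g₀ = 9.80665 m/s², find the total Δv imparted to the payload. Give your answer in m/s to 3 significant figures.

Ignition mass of stage 1 = 81,400+8,170 + 34,800+3,310 + 5,290 = 132,970 kg.
Stage 1: m₀ = 132,970 kg, m_f = 132,970 − 81,400 = 51,570 kg; Δv = 344×9.80665×ln(2.578) = 3373.5×0.9472 ≈ 3195 m/s.
Stage 2: m₀ = 43,400 kg, m_f = 43,400 − 34,800 = 8,600 kg; Δv = 421×9.80665×ln(5.047) = 4128.6×1.6187 ≈ 6683 m/s.
Total Δv = 3195 + 6683 = 9878 m/s.

Δv ≈ 9880 m/s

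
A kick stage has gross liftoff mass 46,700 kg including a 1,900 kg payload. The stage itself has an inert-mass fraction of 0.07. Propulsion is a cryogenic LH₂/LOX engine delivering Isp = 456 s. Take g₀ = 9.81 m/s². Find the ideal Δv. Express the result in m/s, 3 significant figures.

Δv ≈ 9960 m/s

Stage wet mass = m₀ − payload = 46,700 − 1,900 = 44,800 kg.
Stage dry mass = ε × stage wet mass = 0.07 × 44,800 = 3,136 kg.
Burnout mass m_f = stage dry + payload = 3,136 + 1,900 = 5,036 kg.
v_e = Isp · g₀ = 456 × 9.81 = 4473.4 m/s.
By the Tsiolkovsky rocket equation, Δv = v_e · ln(46,700/5,036) = 4473.4 × ln(9.273) = 4473.4 × 2.2271 ≈ 9963 m/s.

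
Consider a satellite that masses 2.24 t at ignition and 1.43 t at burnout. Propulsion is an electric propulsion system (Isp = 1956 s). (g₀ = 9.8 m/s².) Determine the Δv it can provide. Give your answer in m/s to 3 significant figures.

v_e = Isp · g₀ = 1956 × 9.8 = 19168.8 m/s.
Rocket equation: Δv = v_e · ln(m₀/m_f) = 19168.8 × ln(1.566) = 19168.8 × 0.4488 ≈ 8603.0 m/s.

Δv ≈ 8600 m/s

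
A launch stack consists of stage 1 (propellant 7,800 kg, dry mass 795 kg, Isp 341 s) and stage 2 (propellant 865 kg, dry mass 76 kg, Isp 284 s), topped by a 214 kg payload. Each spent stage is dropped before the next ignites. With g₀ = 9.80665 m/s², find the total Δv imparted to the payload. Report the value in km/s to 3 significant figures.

Ignition mass of stage 1 = 7,800+795 + 865+76 + 214 = 9,750 kg.
Stage 1: m₀ = 9,750 kg, m_f = 9,750 − 7,800 = 1,950 kg; Δv = 341×9.80665×ln(5) = 3344.1×1.6094 ≈ 5382 m/s.
Stage 2: m₀ = 1,155 kg, m_f = 1,155 − 865 = 290 kg; Δv = 284×9.80665×ln(3.983) = 2785.1×1.3820 ≈ 3849 m/s.
Total Δv = 5382 + 3849 = 9231 m/s.

Δv ≈ 9.23 km/s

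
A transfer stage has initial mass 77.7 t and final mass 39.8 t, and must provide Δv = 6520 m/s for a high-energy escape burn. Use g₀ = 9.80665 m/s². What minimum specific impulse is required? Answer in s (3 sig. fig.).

ln(m₀/m_f) = ln(77700/39800) = ln(1.952) = 0.6690.
From the ideal rocket equation, v_e = Δv / ln(m₀/m_f) = 6520 / 0.6690 = 9746.1 m/s.
Isp = v_e / g₀ = 9746.1 / 9.80665 = 993.8 s.

Isp ≈ 994 s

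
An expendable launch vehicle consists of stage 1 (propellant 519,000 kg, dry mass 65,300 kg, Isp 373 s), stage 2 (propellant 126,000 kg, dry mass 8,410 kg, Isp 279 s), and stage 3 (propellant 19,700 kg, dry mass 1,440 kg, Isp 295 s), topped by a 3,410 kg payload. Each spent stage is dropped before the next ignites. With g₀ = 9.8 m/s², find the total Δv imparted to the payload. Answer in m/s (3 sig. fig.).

Ignition mass of stage 1 = 519,000+65,300 + 126,000+8,410 + 19,700+1,440 + 3,410 = 743,260 kg.
Stage 1: m₀ = 743,260 kg, m_f = 743,260 − 519,000 = 224,260 kg; Δv = 373×9.8×ln(3.314) = 3655.4×1.1982 ≈ 4380 m/s.
Stage 2: m₀ = 158,960 kg, m_f = 158,960 − 126,000 = 32,960 kg; Δv = 279×9.8×ln(4.823) = 2734.2×1.5734 ≈ 4302 m/s.
Stage 3: m₀ = 24,550 kg, m_f = 24,550 − 19,700 = 4,850 kg; Δv = 295×9.8×ln(5.062) = 2891.0×1.6217 ≈ 4688 m/s.
Total Δv = 4380 + 4302 + 4688 = 13370 m/s.

Δv ≈ 13400 m/s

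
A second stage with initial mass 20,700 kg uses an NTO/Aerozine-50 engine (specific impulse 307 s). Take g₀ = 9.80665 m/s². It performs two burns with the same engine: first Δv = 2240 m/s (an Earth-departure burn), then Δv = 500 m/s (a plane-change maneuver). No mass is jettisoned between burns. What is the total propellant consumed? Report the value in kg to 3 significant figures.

total propellant consumed ≈ 12400 kg

v_e = Isp · g₀ = 307 × 9.80665 = 3010.6 m/s.
After the first burn: m = 20700 × exp(−2240/3010.6) = 20700 × 0.47520 = 9,836.64 kg.
After the second burn: m = 9,836.64 × exp(−500/3010.6) = 9,836.64 × 0.84698 = 8,331.44 kg.
Total propellant = m₀ − m_final = 20700 − 8,331.44 = 12,368.56 kg.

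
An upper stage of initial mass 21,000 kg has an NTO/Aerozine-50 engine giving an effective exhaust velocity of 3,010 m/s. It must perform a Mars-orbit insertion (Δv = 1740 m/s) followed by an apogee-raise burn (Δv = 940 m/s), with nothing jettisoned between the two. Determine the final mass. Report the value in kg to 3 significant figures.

final mass ≈ 8620 kg

After the first burn: m = 21000 × exp(−1740/3010.0) = 21000 × 0.56098 = 11,780.6 kg.
After the second burn: m = 11,780.6 × exp(−940/3010.0) = 11,780.6 × 0.73177 = 8,620.69 kg.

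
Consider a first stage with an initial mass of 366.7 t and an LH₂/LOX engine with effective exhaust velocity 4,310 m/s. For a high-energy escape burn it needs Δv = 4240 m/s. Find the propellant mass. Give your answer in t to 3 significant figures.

m₀/m_f = exp(Δv / v_e) = exp(4240 / 4310.0) = exp(0.9838) = 2.6745.
m_f = 366.7 / 2.6745 = 137.11 t, so propellant = m₀ − m_f = 366.7 − 137.11 = 229.59 t.

propellant mass ≈ 230 t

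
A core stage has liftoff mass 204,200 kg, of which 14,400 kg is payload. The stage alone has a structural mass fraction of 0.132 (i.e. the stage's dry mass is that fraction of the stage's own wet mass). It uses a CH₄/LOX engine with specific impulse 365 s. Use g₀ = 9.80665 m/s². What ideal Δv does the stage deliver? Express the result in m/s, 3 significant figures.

Stage wet mass = m₀ − payload = 204,200 − 14,400 = 189,800 kg.
Stage dry mass = ε × stage wet mass = 0.132 × 189,800 = 25,053.6 kg.
Burnout mass m_f = stage dry + payload = 25,053.6 + 14,400 = 39,453.6 kg.
v_e = Isp · g₀ = 365 × 9.80665 = 3579.4 m/s.
Using Δv = v_e ln(m₀/m_f): Δv = v_e · ln(204,200/39,453.6) = 3579.4 × ln(5.176) = 3579.4 × 1.6440 ≈ 5884 m/s.

Δv ≈ 5880 m/s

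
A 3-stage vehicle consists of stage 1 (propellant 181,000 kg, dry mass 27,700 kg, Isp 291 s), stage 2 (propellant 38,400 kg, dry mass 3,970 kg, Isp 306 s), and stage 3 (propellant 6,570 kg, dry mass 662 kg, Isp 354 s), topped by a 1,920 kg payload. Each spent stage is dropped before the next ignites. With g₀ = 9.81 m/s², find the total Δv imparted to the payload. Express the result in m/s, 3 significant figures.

Δv ≈ 11900 m/s

Ignition mass of stage 1 = 181,000+27,700 + 38,400+3,970 + 6,570+662 + 1,920 = 260,222 kg.
Stage 1: m₀ = 260,222 kg, m_f = 260,222 − 181,000 = 79,222 kg; Δv = 291×9.81×ln(3.285) = 2854.7×1.1893 ≈ 3395 m/s.
Stage 2: m₀ = 51,522 kg, m_f = 51,522 − 38,400 = 13,122 kg; Δv = 306×9.81×ln(3.926) = 3001.9×1.3677 ≈ 4106 m/s.
Stage 3: m₀ = 9,152 kg, m_f = 9,152 − 6,570 = 2,582 kg; Δv = 354×9.81×ln(3.545) = 3472.7×1.2654 ≈ 4394 m/s.
Total Δv = 3395 + 4106 + 4394 = 11895 m/s.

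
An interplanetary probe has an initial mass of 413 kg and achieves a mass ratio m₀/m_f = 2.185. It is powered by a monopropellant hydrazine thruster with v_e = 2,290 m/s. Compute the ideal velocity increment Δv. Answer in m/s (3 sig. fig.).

Δv = v_e · ln(2.185) = 2290.0 × 0.7816 ≈ 1789.9 m/s.

Δv ≈ 1790 m/s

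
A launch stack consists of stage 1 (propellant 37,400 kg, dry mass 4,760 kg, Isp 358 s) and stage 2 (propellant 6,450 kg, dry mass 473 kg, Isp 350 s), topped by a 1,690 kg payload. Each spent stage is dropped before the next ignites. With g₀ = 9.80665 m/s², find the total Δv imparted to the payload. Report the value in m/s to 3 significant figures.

Ignition mass of stage 1 = 37,400+4,760 + 6,450+473 + 1,690 = 50,773 kg.
Stage 1: m₀ = 50,773 kg, m_f = 50,773 − 37,400 = 13,373 kg; Δv = 358×9.80665×ln(3.797) = 3510.8×1.3341 ≈ 4684 m/s.
Stage 2: m₀ = 8,613 kg, m_f = 8,613 − 6,450 = 2,163 kg; Δv = 350×9.80665×ln(3.982) = 3432.3×1.3818 ≈ 4743 m/s.
Total Δv = 4684 + 4743 = 9427 m/s.

Δv ≈ 9430 m/s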